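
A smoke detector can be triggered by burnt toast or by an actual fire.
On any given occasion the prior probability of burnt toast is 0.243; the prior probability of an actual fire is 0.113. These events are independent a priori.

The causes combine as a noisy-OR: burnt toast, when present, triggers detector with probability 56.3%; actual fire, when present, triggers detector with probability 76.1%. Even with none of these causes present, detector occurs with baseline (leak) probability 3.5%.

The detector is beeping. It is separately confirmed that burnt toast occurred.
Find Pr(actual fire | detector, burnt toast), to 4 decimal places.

Pr(actual fire | detector, burnt toast) ≈ 0.1653

Under noisy-OR, P(detector | causes) = 1 − (1−0.035)·∏(1−qᵢ) over the active causes.
P(detector | burnt toast) = 0.578295·0.887 + 0.899213·0.113 = 0.512948 + 0.101611 = 0.614559
Restricting to configurations with actual fire present: 0.899213·0.113 = 0.101611.
So P(actual fire | detector, burnt toast) = 0.101611/0.614559 ≈ 0.1653.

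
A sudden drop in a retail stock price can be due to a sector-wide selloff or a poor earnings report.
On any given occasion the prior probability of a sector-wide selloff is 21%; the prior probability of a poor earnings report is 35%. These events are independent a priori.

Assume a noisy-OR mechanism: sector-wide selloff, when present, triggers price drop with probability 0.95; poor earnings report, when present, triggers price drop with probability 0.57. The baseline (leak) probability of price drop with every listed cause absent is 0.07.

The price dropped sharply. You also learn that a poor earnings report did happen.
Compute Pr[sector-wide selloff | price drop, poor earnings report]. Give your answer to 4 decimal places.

Under noisy-OR, P(price drop | causes) = 1 − (1−0.07)·∏(1−qᵢ) over the active causes.
P(price drop | poor earnings report) = 0.6001·0.79 + 0.980005·0.21 = 0.474079 + 0.205801 = 0.679880
Of this, 0.205801 comes from 0.980005·0.21 (the sector-wide selloff=true cases).
P(sector-wide selloff | price drop, poor earnings report) = 0.205801 / 0.679880 ≈ 0.3027

Pr[sector-wide selloff | price drop, poor earnings report] ≈ 0.3027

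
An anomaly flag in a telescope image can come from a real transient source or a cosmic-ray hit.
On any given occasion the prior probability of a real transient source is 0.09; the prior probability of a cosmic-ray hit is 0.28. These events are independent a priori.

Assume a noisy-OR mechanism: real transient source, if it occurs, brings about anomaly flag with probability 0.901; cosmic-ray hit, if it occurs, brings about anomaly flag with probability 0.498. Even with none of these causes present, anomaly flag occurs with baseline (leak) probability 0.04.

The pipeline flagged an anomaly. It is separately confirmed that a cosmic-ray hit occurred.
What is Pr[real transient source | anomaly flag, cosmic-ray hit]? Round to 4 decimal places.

Under noisy-OR, P(anomaly flag | causes) = 1 − (1−0.04)·∏(1−qᵢ) over the active causes.
For the numerator, keep only real transient source=true terms: 0.95229×0.09 = 0.085706
Normalizer over all consistent configurations: 0.51808×0.91 + 0.95229×0.09 = 0.557159
P(real transient source | anomaly flag, cosmic-ray hit) = 0.085706/0.557159 ≈ 0.1538

Pr[real transient source | anomaly flag, cosmic-ray hit] ≈ 0.1538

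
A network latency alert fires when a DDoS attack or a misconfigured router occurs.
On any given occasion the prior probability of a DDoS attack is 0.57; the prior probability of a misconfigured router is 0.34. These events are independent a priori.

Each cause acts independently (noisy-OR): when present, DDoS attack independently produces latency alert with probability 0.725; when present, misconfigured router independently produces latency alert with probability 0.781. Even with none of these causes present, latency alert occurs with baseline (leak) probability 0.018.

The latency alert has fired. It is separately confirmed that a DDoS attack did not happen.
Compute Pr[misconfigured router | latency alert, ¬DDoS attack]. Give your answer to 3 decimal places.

Pr[misconfigured router | latency alert, ¬DDoS attack] ≈ 0.957

Under noisy-OR, P(latency alert | causes) = 1 − (1−0.018)·∏(1−qᵢ) over the active causes.
Weight on misconfigured router=true, given the evidence: 0.784942*0.34 = 0.266880
The normalizing constant is 0.018*0.66 + 0.784942*0.34 = 0.278760
Posterior = 0.266880 / 0.278760 ≈ 0.957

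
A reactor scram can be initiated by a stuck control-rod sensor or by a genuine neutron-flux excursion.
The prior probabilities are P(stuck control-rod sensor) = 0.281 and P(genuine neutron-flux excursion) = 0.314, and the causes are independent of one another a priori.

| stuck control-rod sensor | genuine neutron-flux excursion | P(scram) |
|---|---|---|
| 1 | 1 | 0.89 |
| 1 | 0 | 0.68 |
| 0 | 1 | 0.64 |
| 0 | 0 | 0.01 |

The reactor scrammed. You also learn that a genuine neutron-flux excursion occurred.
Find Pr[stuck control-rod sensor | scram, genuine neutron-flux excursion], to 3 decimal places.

Pr[stuck control-rod sensor | scram, genuine neutron-flux excursion] ≈ 0.352

Sum P(scram|·) weighted by the priors over both values of stuck control-rod sensor:
  P(scram | genuine neutron-flux excursion) = 0.64×0.719 + 0.89×0.281
        = 0.460160 + 0.250090 = 0.710250
Configurations with stuck control-rod sensor contribute 0.250090, so
  P(stuck control-rod sensor | scram, genuine neutron-flux excursion) = 0.250090 / 0.710250 ≈ 0.352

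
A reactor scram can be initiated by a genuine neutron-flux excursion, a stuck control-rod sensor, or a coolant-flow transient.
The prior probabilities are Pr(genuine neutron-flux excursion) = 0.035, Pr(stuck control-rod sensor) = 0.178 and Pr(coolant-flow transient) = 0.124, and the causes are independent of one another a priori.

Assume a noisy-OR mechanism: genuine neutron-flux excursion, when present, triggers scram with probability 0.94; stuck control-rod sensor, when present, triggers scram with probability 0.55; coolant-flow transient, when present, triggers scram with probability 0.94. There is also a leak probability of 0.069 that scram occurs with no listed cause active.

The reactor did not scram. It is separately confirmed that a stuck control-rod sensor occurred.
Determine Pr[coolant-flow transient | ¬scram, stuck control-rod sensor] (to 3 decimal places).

Under noisy-OR, P(scram | causes) = 1 − (1−0.069)·∏(1−qᵢ) over the active causes.
Numerator (weight on configurations with coolant-flow transient): 0.003008 + 0.000007 = 0.003015
The normalizing constant is 0.41895×0.965×0.876 + 0.025137×0.965×0.124 + 0.025137×0.035×0.876 + 0.001508×0.035×0.124 = 0.357941
P(coolant-flow transient | ¬scram, stuck control-rod sensor) = 0.003015/0.357941 ≈ 0.008

Pr[coolant-flow transient | ¬scram, stuck control-rod sensor] ≈ 0.008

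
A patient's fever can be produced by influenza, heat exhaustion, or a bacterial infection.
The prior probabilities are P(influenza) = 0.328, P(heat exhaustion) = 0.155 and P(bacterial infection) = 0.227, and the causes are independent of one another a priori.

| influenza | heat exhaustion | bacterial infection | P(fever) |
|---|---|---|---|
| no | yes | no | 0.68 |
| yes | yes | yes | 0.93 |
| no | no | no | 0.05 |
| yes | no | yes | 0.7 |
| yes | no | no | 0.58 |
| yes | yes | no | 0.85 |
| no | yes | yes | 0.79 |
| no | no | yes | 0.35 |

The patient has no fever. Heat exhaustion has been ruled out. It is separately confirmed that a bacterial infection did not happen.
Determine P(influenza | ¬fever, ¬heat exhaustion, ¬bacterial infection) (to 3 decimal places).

P(influenza | ¬fever, ¬heat exhaustion, ¬bacterial infection) ≈ 0.177

P(¬fever | ¬heat exhaustion, ¬bacterial infection) = 0.95·0.672 + 0.42·0.328 = 0.638400 + 0.137760 = 0.776160
Restricting to configurations with influenza present: 0.42·0.328 = 0.137760.
P(influenza | ¬fever, ¬heat exhaustion, ¬bacterial infection) = 0.137760 / 0.776160 ≈ 0.177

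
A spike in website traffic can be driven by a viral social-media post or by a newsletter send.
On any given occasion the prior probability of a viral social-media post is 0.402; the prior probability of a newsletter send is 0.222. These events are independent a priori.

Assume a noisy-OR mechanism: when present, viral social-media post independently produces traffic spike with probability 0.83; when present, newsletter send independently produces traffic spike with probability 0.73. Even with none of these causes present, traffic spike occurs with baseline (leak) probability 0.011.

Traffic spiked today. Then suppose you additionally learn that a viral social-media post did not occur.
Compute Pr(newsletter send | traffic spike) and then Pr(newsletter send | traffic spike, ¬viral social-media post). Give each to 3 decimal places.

Under noisy-OR, P(traffic spike | causes) = 1 − (1−0.011)·∏(1−qᵢ) over the active causes.
By total probability over the 4 (viral social-media post, newsletter send) configurations:
  P(traffic spike) = 0.011·0.598·0.778 + 0.73297·0.598·0.222 + 0.83187·0.402·0.778 + 0.954605·0.402·0.222
        = 0.005118 + 0.097306 + 0.260172 + 0.085193 = 0.447789
Keeping only the newsletter send-present terms gives 0.182499, so
  P(newsletter send | traffic spike) = 0.182499 / 0.447789 ≈ 0.408

With the extra evidence:
Weight on newsletter send=true, given the evidence: 0.73297×0.222 = 0.162719
Normalizer over all consistent configurations: 0.011×0.778 + 0.73297×0.222 = 0.171277
Posterior = 0.162719 / 0.171277 ≈ 0.950
Ruling out viral social-media post raises the posterior on newsletter send — the flip side of explaining away.

Pr(newsletter send | traffic spike) ≈ 0.408; Pr(newsletter send | traffic spike, ¬viral social-media post) ≈ 0.950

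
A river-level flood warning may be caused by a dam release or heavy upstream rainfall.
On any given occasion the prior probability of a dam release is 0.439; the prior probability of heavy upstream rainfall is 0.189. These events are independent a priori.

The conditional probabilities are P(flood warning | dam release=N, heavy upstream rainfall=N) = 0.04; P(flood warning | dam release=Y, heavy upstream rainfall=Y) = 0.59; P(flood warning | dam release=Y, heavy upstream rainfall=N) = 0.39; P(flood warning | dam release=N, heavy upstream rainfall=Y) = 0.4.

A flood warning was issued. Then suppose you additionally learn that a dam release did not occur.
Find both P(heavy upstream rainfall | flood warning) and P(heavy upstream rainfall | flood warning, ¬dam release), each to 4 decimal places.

P(heavy upstream rainfall | flood warning) ≈ 0.3678; P(heavy upstream rainfall | flood warning, ¬dam release) ≈ 0.6997

P(flood warning) = 0.04×0.561×0.811 + 0.4×0.561×0.189 + 0.39×0.439×0.811 + 0.59×0.439×0.189 = 0.018199 + 0.042412 + 0.138851 + 0.048953 = 0.248415
Of this, 0.091365 comes from 0.042412 + 0.048953 (the heavy upstream rainfall=true cases).
So P(heavy upstream rainfall | flood warning) = 0.091365/0.248415 ≈ 0.3678.

With the extra evidence:
Enumerate both values of heavy upstream rainfall and weight by the priors:
  P(flood warning | ¬dam release) = 0.04·0.811 + 0.4·0.189
        = 0.032440 + 0.075600 = 0.108040
Keeping only the heavy upstream rainfall-present terms gives 0.075600, so
  P(heavy upstream rainfall | flood warning, ¬dam release) = 0.075600 / 0.108040 ≈ 0.6997
Ruling out dam release raises the posterior on heavy upstream rainfall — the flip side of explaining away.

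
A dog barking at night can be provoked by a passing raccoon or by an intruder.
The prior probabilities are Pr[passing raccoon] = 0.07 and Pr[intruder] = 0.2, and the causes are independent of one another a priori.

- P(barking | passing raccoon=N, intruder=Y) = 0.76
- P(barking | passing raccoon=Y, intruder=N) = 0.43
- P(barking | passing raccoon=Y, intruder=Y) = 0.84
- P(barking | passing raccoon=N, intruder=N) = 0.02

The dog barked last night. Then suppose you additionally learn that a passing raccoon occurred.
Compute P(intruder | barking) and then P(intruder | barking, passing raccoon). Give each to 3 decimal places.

P(intruder | barking) ≈ 0.797; P(intruder | barking, passing raccoon) ≈ 0.328

Enumerate the 4 (passing raccoon, intruder) configurations and weight by the priors:
  P(barking) = 0.02×0.93×0.8 + 0.76×0.93×0.2 + 0.43×0.07×0.8 + 0.84×0.07×0.2
        = 0.014880 + 0.141360 + 0.024080 + 0.011760 = 0.192080
Keeping only the intruder-present terms gives 0.153120, so
  P(intruder | barking) = 0.153120 / 0.192080 ≈ 0.797

Now condition on the additional information:
Weight on intruder=true, given the evidence: 0.84*0.2 = 0.168000
The normalizing constant is 0.43*0.8 + 0.84*0.2 = 0.512000
Posterior = 0.168000 / 0.512000 ≈ 0.328
— passing raccoon explains away the evidence for intruder.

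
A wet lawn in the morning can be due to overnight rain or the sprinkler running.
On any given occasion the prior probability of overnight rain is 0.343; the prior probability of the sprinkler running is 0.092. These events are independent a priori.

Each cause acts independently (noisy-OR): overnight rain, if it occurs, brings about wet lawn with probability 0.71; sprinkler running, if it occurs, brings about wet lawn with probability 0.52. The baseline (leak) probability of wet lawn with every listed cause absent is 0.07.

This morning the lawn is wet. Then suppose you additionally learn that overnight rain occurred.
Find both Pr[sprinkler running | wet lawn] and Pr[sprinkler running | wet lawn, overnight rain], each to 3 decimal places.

Under noisy-OR, P(wet lawn | causes) = 1 − (1−0.07)·∏(1−qᵢ) over the active causes.
For the numerator, keep only sprinkler running=true terms: 0.033462 + 0.027471 = 0.060933
The normalizing constant is 0.07*0.657*0.908 + 0.5536*0.657*0.092 + 0.7303*0.343*0.908 + 0.870544*0.343*0.092 = 0.330140
P(sprinkler running | wet lawn) = 0.060933/0.330140 ≈ 0.185

With the extra evidence:
Weight on sprinkler running=true, given the evidence: 0.870544·0.092 = 0.080090
Normalizer over all consistent configurations: 0.7303·0.908 + 0.870544·0.092 = 0.743202
P(sprinkler running | wet lawn, overnight rain) = 0.080090/0.743202 ≈ 0.108

Pr[sprinkler running | wet lawn] ≈ 0.185; Pr[sprinkler running | wet lawn, overnight rain] ≈ 0.108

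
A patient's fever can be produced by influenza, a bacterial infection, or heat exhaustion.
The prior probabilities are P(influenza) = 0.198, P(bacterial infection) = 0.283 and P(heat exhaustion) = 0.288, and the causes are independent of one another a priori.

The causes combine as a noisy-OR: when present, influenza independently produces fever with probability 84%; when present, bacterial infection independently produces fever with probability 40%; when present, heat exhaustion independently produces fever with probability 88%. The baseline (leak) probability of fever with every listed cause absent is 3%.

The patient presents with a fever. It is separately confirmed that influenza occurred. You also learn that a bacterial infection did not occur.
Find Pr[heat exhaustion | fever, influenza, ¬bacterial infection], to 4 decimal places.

Under noisy-OR, P(fever | causes) = 1 − (1−0.03)·∏(1−qᵢ) over the active causes.
Enumerate both values of heat exhaustion and weight by the priors:
  P(fever | influenza, ¬bacterial infection) = 0.8448×0.712 + 0.981376×0.288
        = 0.601498 + 0.282636 = 0.884134
Keeping only the heat exhaustion-present terms gives 0.282636, so
  P(heat exhaustion | fever, influenza, ¬bacterial infection) = 0.282636 / 0.884134 ≈ 0.3197

Pr[heat exhaustion | fever, influenza, ¬bacterial infection] ≈ 0.3197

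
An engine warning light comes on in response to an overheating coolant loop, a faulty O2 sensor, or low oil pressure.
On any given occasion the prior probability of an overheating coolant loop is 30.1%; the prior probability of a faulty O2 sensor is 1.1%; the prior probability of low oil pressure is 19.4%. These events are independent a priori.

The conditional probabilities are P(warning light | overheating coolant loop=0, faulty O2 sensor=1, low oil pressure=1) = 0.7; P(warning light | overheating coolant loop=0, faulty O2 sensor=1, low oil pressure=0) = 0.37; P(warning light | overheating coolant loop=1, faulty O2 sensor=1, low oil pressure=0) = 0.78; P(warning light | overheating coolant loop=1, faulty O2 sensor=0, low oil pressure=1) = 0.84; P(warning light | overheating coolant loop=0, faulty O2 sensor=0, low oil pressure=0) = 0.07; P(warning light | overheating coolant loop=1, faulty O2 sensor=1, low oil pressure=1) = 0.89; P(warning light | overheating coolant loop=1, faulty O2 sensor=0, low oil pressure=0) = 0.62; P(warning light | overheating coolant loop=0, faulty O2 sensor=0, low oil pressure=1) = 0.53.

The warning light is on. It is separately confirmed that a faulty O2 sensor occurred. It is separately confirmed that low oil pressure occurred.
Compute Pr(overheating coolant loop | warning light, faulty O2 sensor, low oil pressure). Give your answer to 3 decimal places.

Pr(overheating coolant loop | warning light, faulty O2 sensor, low oil pressure) ≈ 0.354

P(warning light | faulty O2 sensor, low oil pressure) = 0.7·0.699 + 0.89·0.301 = 0.489300 + 0.267890 = 0.757190
Restricting to configurations with overheating coolant loop present: 0.89·0.301 = 0.267890.
P(overheating coolant loop | warning light, faulty O2 sensor, low oil pressure) = 0.267890 / 0.757190 ≈ 0.354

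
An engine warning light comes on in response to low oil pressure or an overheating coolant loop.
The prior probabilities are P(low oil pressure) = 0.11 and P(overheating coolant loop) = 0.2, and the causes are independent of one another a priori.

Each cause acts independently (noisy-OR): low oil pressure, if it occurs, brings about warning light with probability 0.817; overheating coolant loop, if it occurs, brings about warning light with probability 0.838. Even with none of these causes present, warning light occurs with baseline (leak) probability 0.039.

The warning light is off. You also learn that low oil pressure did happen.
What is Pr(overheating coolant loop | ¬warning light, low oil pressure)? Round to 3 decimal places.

Under noisy-OR, P(warning light | causes) = 1 − (1−0.039)·∏(1−qᵢ) over the active causes.
P(¬warning light | low oil pressure) = 0.175863×0.8 + 0.02849×0.2 = 0.140690 + 0.005698 = 0.146388
Restricting to configurations with overheating coolant loop present: 0.02849×0.2 = 0.005698.
So P(overheating coolant loop | ¬warning light, low oil pressure) = 0.005698/0.146388 ≈ 0.039.

Pr(overheating coolant loop | ¬warning light, low oil pressure) ≈ 0.039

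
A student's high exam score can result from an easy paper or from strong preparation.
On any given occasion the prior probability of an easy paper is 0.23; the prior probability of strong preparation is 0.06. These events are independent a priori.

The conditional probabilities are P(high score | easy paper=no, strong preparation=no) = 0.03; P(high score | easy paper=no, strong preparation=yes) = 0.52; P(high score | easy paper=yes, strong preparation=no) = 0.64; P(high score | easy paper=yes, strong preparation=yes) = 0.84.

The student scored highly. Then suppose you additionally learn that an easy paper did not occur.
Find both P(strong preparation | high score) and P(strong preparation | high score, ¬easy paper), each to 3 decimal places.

P(high score) = 0.03×0.77×0.94 + 0.52×0.77×0.06 + 0.64×0.23×0.94 + 0.84×0.23×0.06 = 0.021714 + 0.024024 + 0.138368 + 0.011592 = 0.195698
Of this, 0.035616 comes from 0.024024 + 0.011592 (the strong preparation=true cases).
So P(strong preparation | high score) = 0.035616/0.195698 ≈ 0.182.

Now also conditioning on easy paper≠true:
P(high score | ¬easy paper) = 0.03*0.94 + 0.52*0.06 = 0.028200 + 0.031200 = 0.059400
Restricting to configurations with strong preparation present: 0.52*0.06 = 0.031200.
P(strong preparation | high score, ¬easy paper) = 0.031200 / 0.059400 ≈ 0.525

P(strong preparation | high score) ≈ 0.182; P(strong preparation | high score, ¬easy paper) ≈ 0.525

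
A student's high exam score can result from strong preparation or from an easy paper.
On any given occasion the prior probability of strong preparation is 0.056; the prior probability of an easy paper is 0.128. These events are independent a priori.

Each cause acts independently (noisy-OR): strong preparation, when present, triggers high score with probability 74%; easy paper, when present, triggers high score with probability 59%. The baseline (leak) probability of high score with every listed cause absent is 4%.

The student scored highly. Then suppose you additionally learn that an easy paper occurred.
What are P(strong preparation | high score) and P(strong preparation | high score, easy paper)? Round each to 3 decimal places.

P(strong preparation | high score) ≈ 0.289; P(strong preparation | high score, easy paper) ≈ 0.081

Under noisy-OR, P(high score | causes) = 1 − (1−0.04)·∏(1−qᵢ) over the active causes.
P(high score) = 0.04·0.944·0.872 + 0.6064·0.944·0.128 + 0.7504·0.056·0.872 + 0.897664·0.056·0.128 = 0.032927 + 0.073273 + 0.036644 + 0.006434 = 0.149278
Of this, 0.043078 comes from 0.036644 + 0.006434 (the strong preparation=true cases).
P(strong preparation | high score) = 0.043078 / 0.149278 ≈ 0.289

Now condition on the additional information:
Weight on strong preparation=true, given the evidence: 0.897664*0.056 = 0.050269
Normalizer over all consistent configurations: 0.6064*0.944 + 0.897664*0.056 = 0.622711
P(strong preparation | high score, easy paper) = 0.050269/0.622711 ≈ 0.081
This is intercausal reasoning (explaining away): once easy paper accounts for the high score, strong preparation becomes less likely.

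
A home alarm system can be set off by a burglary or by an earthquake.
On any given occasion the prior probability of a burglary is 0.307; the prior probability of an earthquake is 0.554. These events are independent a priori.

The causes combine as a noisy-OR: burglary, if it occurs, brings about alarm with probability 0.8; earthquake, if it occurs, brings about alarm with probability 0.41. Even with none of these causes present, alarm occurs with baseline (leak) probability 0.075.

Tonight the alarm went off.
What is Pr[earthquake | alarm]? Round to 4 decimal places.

Under noisy-OR, P(alarm | causes) = 1 − (1−0.075)·∏(1−qᵢ) over the active causes.
Sum P(alarm|·) weighted by the priors over the 4 (burglary, earthquake) configurations:
  P(alarm) = 0.075·0.693·0.446 + 0.45425·0.693·0.554 + 0.815·0.307·0.446 + 0.89085·0.307·0.554
        = 0.023181 + 0.174397 + 0.111591 + 0.151514 = 0.460683
The terms with earthquake present sum to 0.325911, so
  P(earthquake | alarm) = 0.325911 / 0.460683 ≈ 0.7075

Pr[earthquake | alarm] ≈ 0.7075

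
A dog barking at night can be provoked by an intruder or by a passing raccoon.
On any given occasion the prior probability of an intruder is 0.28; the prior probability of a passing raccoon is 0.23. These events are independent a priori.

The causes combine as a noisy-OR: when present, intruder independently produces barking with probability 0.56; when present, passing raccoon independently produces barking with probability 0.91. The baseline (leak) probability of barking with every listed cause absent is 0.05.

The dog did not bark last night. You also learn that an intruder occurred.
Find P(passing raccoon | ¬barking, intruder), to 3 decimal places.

Under noisy-OR, P(barking | causes) = 1 − (1−0.05)·∏(1−qᵢ) over the active causes.
P(¬barking | intruder) = 0.418*0.77 + 0.03762*0.23 = 0.321860 + 0.008653 = 0.330513
Of this, 0.008653 comes from 0.03762*0.23 (the passing raccoon=true cases).
P(passing raccoon | ¬barking, intruder) = 0.008653 / 0.330513 ≈ 0.026

P(passing raccoon | ¬barking, intruder) ≈ 0.026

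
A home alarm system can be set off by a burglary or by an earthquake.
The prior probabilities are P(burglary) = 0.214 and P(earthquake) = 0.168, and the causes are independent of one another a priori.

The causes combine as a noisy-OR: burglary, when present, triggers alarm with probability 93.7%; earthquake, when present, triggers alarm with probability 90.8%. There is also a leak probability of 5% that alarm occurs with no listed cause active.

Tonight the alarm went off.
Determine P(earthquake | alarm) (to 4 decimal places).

Under noisy-OR, P(alarm | causes) = 1 − (1−0.05)·∏(1−qᵢ) over the active causes.
P(alarm) = 0.05·0.786·0.832 + 0.9126·0.786·0.168 + 0.94015·0.214·0.832 + 0.994494·0.214·0.168 = 0.032698 + 0.120507 + 0.167392 + 0.035754 = 0.356351
Restricting to configurations with earthquake present: 0.120507 + 0.035754 = 0.156261.
Hence the posterior is 0.156261/0.356351 ≈ 0.4385.

P(earthquake | alarm) ≈ 0.4385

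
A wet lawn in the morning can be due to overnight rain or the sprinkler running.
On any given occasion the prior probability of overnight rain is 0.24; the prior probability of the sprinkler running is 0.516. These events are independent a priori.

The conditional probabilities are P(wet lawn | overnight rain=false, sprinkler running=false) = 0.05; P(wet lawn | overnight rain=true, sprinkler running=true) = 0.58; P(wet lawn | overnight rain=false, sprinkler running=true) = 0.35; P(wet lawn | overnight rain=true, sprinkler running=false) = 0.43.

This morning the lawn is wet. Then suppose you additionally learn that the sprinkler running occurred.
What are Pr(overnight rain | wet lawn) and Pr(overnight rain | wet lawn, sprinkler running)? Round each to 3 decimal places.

Pr(overnight rain | wet lawn) ≈ 0.439; Pr(overnight rain | wet lawn, sprinkler running) ≈ 0.344

P(wet lawn) = 0.05·0.76·0.484 + 0.35·0.76·0.516 + 0.43·0.24·0.484 + 0.58·0.24·0.516 = 0.018392 + 0.137256 + 0.049949 + 0.071827 = 0.277424
Of this, 0.121776 comes from 0.049949 + 0.071827 (the overnight rain=true cases).
So P(overnight rain | wet lawn) = 0.121776/0.277424 ≈ 0.439.

Now also conditioning on sprinkler running=true:
Sum P(wet lawn|·) weighted by the priors over both values of overnight rain:
  P(wet lawn | sprinkler running) = 0.35·0.76 + 0.58·0.24
        = 0.266000 + 0.139200 = 0.405200
Keeping only the overnight rain-present terms gives 0.139200, so
  P(overnight rain | wet lawn, sprinkler running) = 0.139200 / 0.405200 ≈ 0.344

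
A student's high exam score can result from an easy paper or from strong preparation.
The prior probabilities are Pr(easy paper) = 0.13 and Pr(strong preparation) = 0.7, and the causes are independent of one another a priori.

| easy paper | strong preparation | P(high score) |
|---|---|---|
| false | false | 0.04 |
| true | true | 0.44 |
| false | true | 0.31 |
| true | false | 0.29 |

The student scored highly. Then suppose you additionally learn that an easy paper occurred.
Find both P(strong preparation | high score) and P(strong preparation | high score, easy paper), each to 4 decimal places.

By total probability over the 4 (easy paper, strong preparation) configurations:
  P(high score) = 0.04×0.87×0.3 + 0.31×0.87×0.7 + 0.29×0.13×0.3 + 0.44×0.13×0.7
        = 0.010440 + 0.188790 + 0.011310 + 0.040040 = 0.250580
Keeping only the strong preparation-present terms gives 0.228830, so
  P(strong preparation | high score) = 0.228830 / 0.250580 ≈ 0.9132

Now also conditioning on easy paper=true:
By total probability over both values of strong preparation:
  P(high score | easy paper) = 0.29*0.3 + 0.44*0.7
        = 0.087000 + 0.308000 = 0.395000
The terms with strong preparation present sum to 0.308000, so
  P(strong preparation | high score, easy paper) = 0.308000 / 0.395000 ≈ 0.7797

P(strong preparation | high score) ≈ 0.9132; P(strong preparation | high score, easy paper) ≈ 0.7797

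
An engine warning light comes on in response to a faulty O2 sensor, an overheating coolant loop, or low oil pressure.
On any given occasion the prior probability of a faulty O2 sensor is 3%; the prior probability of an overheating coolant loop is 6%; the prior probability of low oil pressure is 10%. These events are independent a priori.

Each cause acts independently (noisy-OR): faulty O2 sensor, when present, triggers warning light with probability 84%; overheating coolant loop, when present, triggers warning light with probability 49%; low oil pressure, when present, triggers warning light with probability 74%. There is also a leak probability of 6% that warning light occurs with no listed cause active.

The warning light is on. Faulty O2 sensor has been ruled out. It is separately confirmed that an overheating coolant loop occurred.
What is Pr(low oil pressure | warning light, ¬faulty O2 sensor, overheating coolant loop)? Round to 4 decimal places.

Under noisy-OR, P(warning light | causes) = 1 − (1−0.06)·∏(1−qᵢ) over the active causes.
P(warning light | ¬faulty O2 sensor, overheating coolant loop) = 0.5206·0.9 + 0.875356·0.1 = 0.468540 + 0.087536 = 0.556076
The low oil pressure-present share is 0.875356·0.1 = 0.087536.
P(low oil pressure | warning light, ¬faulty O2 sensor, overheating coolant loop) = 0.087536 / 0.556076 ≈ 0.1574

Pr(low oil pressure | warning light, ¬faulty O2 sensor, overheating coolant loop) ≈ 0.1574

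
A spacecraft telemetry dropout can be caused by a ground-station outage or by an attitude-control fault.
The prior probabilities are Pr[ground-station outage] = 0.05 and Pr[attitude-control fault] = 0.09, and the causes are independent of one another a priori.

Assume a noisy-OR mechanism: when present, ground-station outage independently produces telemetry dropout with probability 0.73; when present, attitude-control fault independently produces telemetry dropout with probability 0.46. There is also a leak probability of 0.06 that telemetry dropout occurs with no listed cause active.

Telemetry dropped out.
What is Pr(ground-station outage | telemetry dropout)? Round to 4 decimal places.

Under noisy-OR, P(telemetry dropout | causes) = 1 − (1−0.06)·∏(1−qᵢ) over the active causes.
Sum P(telemetry dropout|·) weighted by the priors over the 4 (ground-station outage, attitude-control fault) configurations:
  P(telemetry dropout) = 0.06×0.95×0.91 + 0.4924×0.95×0.09 + 0.7462×0.05×0.91 + 0.862948×0.05×0.09
        = 0.051870 + 0.042100 + 0.033952 + 0.003883 = 0.131805
Configurations with ground-station outage contribute 0.037835, so
  P(ground-station outage | telemetry dropout) = 0.037835 / 0.131805 ≈ 0.2871

Pr(ground-station outage | telemetry dropout) ≈ 0.2871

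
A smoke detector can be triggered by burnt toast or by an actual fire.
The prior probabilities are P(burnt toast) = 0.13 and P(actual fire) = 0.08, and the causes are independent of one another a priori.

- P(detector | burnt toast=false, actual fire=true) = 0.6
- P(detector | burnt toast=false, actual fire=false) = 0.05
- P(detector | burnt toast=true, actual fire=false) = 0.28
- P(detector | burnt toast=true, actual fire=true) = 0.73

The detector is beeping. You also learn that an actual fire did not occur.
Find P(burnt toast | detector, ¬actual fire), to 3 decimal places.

P(burnt toast | detector, ¬actual fire) ≈ 0.456

Sum P(detector|·) weighted by the priors over both values of burnt toast:
  P(detector | ¬actual fire) = 0.05·0.87 + 0.28·0.13
        = 0.043500 + 0.036400 = 0.079900
Configurations with burnt toast contribute 0.036400, so
  P(burnt toast | detector, ¬actual fire) = 0.036400 / 0.079900 ≈ 0.456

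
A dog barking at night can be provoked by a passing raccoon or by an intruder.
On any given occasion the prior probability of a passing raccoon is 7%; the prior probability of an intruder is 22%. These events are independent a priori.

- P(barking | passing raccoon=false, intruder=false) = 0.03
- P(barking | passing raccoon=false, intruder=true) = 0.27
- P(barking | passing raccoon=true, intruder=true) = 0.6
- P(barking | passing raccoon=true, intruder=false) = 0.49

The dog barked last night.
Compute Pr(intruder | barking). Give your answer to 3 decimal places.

Enumerate the 4 (passing raccoon, intruder) configurations and weight by the priors:
  P(barking) = 0.03*0.93*0.78 + 0.27*0.93*0.22 + 0.49*0.07*0.78 + 0.6*0.07*0.22
        = 0.021762 + 0.055242 + 0.026754 + 0.009240 = 0.112998
The terms with intruder present sum to 0.064482, so
  P(intruder | barking) = 0.064482 / 0.112998 ≈ 0.571

Pr(intruder | barking) ≈ 0.571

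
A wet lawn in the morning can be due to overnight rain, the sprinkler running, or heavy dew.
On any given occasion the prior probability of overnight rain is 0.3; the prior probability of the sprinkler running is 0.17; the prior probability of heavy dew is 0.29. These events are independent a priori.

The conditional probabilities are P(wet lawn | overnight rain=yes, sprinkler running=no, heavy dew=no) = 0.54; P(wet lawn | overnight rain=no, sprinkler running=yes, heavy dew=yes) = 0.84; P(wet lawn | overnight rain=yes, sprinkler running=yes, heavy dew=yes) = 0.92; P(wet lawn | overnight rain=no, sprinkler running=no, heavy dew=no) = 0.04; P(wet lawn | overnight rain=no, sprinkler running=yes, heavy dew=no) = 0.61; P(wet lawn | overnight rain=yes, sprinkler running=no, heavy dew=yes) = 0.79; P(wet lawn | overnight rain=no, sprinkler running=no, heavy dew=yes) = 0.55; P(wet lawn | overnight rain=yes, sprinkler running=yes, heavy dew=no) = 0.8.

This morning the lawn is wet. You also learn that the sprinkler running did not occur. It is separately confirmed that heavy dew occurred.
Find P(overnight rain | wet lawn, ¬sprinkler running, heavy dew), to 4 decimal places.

P(overnight rain | wet lawn, ¬sprinkler running, heavy dew) ≈ 0.3810

Enumerate both values of overnight rain and weight by the priors:
  P(wet lawn | ¬sprinkler running, heavy dew) = 0.55·0.7 + 0.79·0.3
        = 0.385000 + 0.237000 = 0.622000
The terms with overnight rain present sum to 0.237000, so
  P(overnight rain | wet lawn, ¬sprinkler running, heavy dew) = 0.237000 / 0.622000 ≈ 0.3810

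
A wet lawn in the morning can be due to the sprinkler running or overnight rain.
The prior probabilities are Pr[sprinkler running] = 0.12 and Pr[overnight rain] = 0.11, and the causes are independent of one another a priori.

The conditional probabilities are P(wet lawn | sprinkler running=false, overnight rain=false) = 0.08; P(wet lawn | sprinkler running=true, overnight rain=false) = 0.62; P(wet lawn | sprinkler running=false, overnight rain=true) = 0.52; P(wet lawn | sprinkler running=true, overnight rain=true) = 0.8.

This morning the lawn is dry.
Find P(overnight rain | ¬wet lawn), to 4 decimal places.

Enumerate the 4 (sprinkler running, overnight rain) configurations and weight by the priors:
  P(¬wet lawn) = 0.92*0.88*0.89 + 0.48*0.88*0.11 + 0.38*0.12*0.89 + 0.2*0.12*0.11
        = 0.720544 + 0.046464 + 0.040584 + 0.002640 = 0.810232
Configurations with overnight rain contribute 0.049104, so
  P(overnight rain | ¬wet lawn) = 0.049104 / 0.810232 ≈ 0.0606

P(overnight rain | ¬wet lawn) ≈ 0.0606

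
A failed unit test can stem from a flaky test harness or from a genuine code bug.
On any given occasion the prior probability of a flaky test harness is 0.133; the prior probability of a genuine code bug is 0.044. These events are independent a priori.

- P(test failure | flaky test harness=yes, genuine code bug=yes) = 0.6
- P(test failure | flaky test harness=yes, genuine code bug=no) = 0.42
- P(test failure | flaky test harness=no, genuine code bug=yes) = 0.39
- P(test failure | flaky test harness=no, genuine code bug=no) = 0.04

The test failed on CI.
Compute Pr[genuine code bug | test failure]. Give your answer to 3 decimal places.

Pr[genuine code bug | test failure] ≈ 0.175

Sum P(test failure|·) weighted by the priors over the 4 (flaky test harness, genuine code bug) configurations:
  P(test failure) = 0.04·0.867·0.956 + 0.39·0.867·0.044 + 0.42·0.133·0.956 + 0.6·0.133·0.044
        = 0.033154 + 0.014878 + 0.053402 + 0.003511 = 0.104945
Keeping only the genuine code bug-present terms gives 0.018389, so
  P(genuine code bug | test failure) = 0.018389 / 0.104945 ≈ 0.175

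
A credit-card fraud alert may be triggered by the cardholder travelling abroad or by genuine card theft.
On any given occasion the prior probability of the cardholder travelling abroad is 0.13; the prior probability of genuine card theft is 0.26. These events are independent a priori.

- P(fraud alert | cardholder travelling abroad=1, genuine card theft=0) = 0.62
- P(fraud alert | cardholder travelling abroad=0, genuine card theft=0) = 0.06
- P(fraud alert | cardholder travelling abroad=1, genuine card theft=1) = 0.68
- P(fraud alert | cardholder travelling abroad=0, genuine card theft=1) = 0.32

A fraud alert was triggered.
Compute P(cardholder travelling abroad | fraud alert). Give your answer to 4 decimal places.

P(cardholder travelling abroad | fraud alert) ≈ 0.4267

Sum P(fraud alert|·) weighted by the priors over the 4 (cardholder travelling abroad, genuine card theft) configurations:
  P(fraud alert) = 0.06·0.87·0.74 + 0.32·0.87·0.26 + 0.62·0.13·0.74 + 0.68·0.13·0.26
        = 0.038628 + 0.072384 + 0.059644 + 0.022984 = 0.193640
Keeping only the cardholder travelling abroad-present terms gives 0.082628, so
  P(cardholder travelling abroad | fraud alert) = 0.082628 / 0.193640 ≈ 0.4267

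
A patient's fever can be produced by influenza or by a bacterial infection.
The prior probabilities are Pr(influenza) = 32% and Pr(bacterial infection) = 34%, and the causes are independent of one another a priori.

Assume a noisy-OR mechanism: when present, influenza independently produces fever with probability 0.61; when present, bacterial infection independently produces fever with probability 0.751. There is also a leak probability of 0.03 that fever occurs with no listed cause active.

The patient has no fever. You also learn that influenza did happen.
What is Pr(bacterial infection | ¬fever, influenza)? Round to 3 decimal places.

Under noisy-OR, P(fever | causes) = 1 − (1−0.03)·∏(1−qᵢ) over the active causes.
Numerator (weight on configurations with bacterial infection): 0.094197×0.34 = 0.032027
The normalizing constant is 0.3783×0.66 + 0.094197×0.34 = 0.281705
Posterior = 0.032027 / 0.281705 ≈ 0.114

Pr(bacterial infection | ¬fever, influenza) ≈ 0.114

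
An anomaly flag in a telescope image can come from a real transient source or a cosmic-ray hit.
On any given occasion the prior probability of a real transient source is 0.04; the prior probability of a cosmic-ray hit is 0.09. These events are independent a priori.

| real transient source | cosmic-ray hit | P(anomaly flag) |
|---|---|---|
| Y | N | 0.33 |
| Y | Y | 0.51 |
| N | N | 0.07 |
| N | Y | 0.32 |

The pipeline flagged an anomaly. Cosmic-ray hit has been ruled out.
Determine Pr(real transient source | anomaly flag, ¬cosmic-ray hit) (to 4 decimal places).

P(anomaly flag | ¬cosmic-ray hit) = 0.07*0.96 + 0.33*0.04 = 0.067200 + 0.013200 = 0.080400
Restricting to configurations with real transient source present: 0.33*0.04 = 0.013200.
Hence the posterior is 0.013200/0.080400 ≈ 0.1642.

Pr(real transient source | anomaly flag, ¬cosmic-ray hit) ≈ 0.1642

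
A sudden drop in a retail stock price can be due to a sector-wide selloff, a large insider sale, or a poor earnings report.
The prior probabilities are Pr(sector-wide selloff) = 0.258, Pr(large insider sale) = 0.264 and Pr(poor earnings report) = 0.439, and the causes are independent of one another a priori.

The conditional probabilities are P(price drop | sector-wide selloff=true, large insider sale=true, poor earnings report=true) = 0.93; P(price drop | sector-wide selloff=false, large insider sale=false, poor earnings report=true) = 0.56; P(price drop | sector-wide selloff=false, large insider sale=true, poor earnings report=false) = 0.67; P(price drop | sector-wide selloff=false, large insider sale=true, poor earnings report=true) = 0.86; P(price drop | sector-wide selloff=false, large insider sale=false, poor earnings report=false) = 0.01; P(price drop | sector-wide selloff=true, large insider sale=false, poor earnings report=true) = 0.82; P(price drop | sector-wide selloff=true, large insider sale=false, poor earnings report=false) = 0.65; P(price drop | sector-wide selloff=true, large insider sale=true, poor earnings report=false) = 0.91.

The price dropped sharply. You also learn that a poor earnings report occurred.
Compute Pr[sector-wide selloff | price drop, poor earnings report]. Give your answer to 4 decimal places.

Weight on sector-wide selloff=true, given the evidence: 0.155708 + 0.063344 = 0.219052
Normalizer over all consistent configurations: 0.56·0.742·0.736 + 0.86·0.742·0.264 + 0.82·0.258·0.736 + 0.93·0.258·0.264 = 0.693339
P(sector-wide selloff | price drop, poor earnings report) = 0.219052/0.693339 ≈ 0.3159

Pr[sector-wide selloff | price drop, poor earnings report] ≈ 0.3159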